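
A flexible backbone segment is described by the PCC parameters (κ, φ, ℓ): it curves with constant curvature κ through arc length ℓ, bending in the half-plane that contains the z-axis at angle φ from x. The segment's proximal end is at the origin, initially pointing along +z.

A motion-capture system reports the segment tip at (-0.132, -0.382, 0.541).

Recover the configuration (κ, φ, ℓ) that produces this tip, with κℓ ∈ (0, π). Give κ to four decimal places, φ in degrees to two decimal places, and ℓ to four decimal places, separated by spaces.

1.7725 250.94 0.7240

ρ = √(x²+y²) = √(-0.132² + -0.382²) = 0.40416
φ = atan2(y, x) mod 360° = atan2(-0.382, -0.132) = 250.9374°
|p|² = ρ² + z² = 0.40416² + 0.541² = 0.45603
κ = 2ρ / |p|² = 2×0.40416 / 0.45603 = 1.77253
θ = 2·atan2(ρ, z) = 2·atan2(0.40416, 0.541) = 1.28324 rad
ℓ = θ/κ = 1.28324/1.77253 = 0.72396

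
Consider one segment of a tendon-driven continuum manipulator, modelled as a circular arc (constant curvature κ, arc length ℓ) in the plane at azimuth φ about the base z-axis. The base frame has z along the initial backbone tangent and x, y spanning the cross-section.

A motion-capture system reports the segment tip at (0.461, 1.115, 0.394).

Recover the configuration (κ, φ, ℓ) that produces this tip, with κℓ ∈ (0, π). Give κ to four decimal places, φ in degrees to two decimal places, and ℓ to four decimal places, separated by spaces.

ρ = √(x²+y²) = √(0.461² + 1.115²) = 1.20654
φ = atan2(y, x) mod 360° = atan2(1.115, 0.461) = 67.5372°
|p|² = ρ² + z² = 1.20654² + 0.394² = 1.61098
κ = 2ρ / |p|² = 2×1.20654 / 1.61098 = 1.49790
θ = 2·atan2(ρ, z) = 2·atan2(1.20654, 0.394) = 2.51032 rad
ℓ = θ/κ = 2.51032/1.49790 = 1.67590

1.4979 67.54 1.6759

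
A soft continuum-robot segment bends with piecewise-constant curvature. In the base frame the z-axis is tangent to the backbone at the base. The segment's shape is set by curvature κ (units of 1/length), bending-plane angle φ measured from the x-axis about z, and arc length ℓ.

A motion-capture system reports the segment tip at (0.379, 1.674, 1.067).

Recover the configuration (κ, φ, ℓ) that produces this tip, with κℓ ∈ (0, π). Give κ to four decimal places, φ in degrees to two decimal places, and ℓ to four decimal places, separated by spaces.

ρ = √(x²+y²) = √(0.379² + 1.674²) = 1.71637
φ = atan2(y, x) mod 360° = atan2(1.674, 0.379) = 77.2431°
|p|² = ρ² + z² = 1.71637² + 1.067² = 4.08441
κ = 2ρ / |p|² = 2×1.71637 / 4.08441 = 0.84045
θ = 2·atan2(ρ, z) = 2·atan2(1.71637, 1.067) = 2.02920 rad
ℓ = θ/κ = 2.02920/0.84045 = 2.41443

0.8404 77.24 2.4144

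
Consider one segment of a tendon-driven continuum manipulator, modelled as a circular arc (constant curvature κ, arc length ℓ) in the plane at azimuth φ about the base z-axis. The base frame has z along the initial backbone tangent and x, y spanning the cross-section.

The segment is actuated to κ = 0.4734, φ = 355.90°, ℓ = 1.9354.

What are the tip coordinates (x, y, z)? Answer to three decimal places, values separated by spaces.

θ = κ·ℓ = 0.4734 × 1.9354 = 0.91622 rad
ρ = (1 − cos θ)/κ = (1 − 0.60882)/0.4734 = 0.82631
z = sin θ / κ = 0.79330/0.4734 = 1.67576
x = ρ cos φ = 0.82631 × cos(355.90°) = 0.82420
y = ρ sin φ = 0.82631 × sin(355.90°) = -0.05908

0.824 -0.059 1.676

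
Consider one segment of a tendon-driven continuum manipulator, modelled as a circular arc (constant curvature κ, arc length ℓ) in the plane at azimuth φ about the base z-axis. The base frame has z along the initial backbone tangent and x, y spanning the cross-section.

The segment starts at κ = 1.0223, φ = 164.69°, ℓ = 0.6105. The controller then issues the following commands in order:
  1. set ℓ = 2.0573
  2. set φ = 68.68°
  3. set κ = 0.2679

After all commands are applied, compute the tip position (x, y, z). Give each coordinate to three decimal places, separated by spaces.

initial: κ=1.0223, φ=164.69°, ℓ=0.6105
cmd 1: set ℓ=2.0573 → (κ,φ,ℓ)=(1.0223,164.69°,2.0573) → tip=(-1.4224,0.3894,0.8428)
cmd 2: set φ=68.68° → (κ,φ,ℓ)=(1.0223,68.68°,2.0573) → tip=(0.5362,1.3738,0.8428)
cmd 3: set κ=0.2679 → (κ,φ,ℓ)=(0.2679,68.68°,2.0573) → tip=(0.2010,0.5149,1.9547)

0.201 0.515 1.955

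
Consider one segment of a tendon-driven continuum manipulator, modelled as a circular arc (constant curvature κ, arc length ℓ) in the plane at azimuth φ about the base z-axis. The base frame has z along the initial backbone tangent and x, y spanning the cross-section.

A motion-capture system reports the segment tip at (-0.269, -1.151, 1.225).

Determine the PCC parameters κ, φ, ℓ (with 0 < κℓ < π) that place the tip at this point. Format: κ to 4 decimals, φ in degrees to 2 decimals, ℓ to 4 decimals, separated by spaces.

0.8158 256.85 1.8817

ρ = √(x²+y²) = √(-0.269² + -1.151²) = 1.18202
φ = atan2(y, x) mod 360° = atan2(-1.151, -0.269) = 256.8455°
|p|² = ρ² + z² = 1.18202² + 1.225² = 2.89779
κ = 2ρ / |p|² = 2×1.18202 / 2.89779 = 0.81581
θ = 2·atan2(ρ, z) = 2·atan2(1.18202, 1.225) = 1.53508 rad
ℓ = θ/κ = 1.53508/0.81581 = 1.88168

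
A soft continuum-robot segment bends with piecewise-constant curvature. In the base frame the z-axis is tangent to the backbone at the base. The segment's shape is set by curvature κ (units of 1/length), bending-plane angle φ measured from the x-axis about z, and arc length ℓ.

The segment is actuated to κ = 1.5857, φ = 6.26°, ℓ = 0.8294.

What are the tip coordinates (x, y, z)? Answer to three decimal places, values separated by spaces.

θ = κ·ℓ = 1.5857 × 0.8294 = 1.31518 rad
ρ = (1 − cos θ)/κ = (1 − 0.25284)/1.5857 = 0.47118
z = sin θ / κ = 0.96751/1.5857 = 0.61015
x = ρ cos φ = 0.47118 × cos(6.26°) = 0.46838
y = ρ sin φ = 0.47118 × sin(6.26°) = 0.05138

0.468 0.051 0.610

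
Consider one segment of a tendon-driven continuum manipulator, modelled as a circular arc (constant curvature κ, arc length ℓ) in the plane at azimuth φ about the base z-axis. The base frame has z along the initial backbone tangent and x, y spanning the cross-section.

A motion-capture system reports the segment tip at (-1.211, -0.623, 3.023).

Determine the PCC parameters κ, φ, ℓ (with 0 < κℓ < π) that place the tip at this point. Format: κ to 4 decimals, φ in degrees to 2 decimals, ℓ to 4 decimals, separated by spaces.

ρ = √(x²+y²) = √(-1.211² + -0.623²) = 1.36186
φ = atan2(y, x) mod 360° = atan2(-0.623, -1.211) = 207.2236°
|p|² = ρ² + z² = 1.36186² + 3.023² = 10.99318
κ = 2ρ / |p|² = 2×1.36186 / 10.99318 = 0.24776
θ = 2·atan2(ρ, z) = 2·atan2(1.36186, 3.023) = 0.84654 rad
ℓ = θ/κ = 0.84654/0.24776 = 3.41671

0.2478 207.22 3.4167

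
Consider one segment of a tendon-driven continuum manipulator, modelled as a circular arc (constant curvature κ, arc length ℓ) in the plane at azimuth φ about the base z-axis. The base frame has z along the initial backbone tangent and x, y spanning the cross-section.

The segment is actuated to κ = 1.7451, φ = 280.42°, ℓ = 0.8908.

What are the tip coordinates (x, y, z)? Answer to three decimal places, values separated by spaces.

θ = κ·ℓ = 1.7451 × 0.8908 = 1.55454 rad
ρ = (1 − cos θ)/κ = (1 − 0.01626)/1.7451 = 0.56372
z = sin θ / κ = 0.99987/1.7451 = 0.57296
x = ρ cos φ = 0.56372 × cos(280.42°) = 0.10195
y = ρ sin φ = 0.56372 × sin(280.42°) = -0.55442

0.102 -0.554 0.573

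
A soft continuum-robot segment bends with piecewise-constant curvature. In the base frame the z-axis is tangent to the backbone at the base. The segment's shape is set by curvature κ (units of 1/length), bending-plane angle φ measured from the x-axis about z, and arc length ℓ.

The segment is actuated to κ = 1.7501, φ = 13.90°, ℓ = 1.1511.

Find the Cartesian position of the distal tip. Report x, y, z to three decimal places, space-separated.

θ = κ·ℓ = 1.7501 × 1.1511 = 2.01454 rad
ρ = (1 − cos θ)/κ = (1 − -0.42932)/1.7501 = 0.81671
z = sin θ / κ = 0.90315/1.7501 = 0.51606
x = ρ cos φ = 0.81671 × cos(13.90°) = 0.79279
y = ρ sin φ = 0.81671 × sin(13.90°) = 0.19620

0.793 0.196 0.516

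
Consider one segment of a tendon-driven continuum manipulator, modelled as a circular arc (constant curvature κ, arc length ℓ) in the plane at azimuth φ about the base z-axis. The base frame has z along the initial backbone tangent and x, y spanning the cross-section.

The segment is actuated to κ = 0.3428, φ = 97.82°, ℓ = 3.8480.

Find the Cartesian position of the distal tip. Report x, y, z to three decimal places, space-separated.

-0.298 2.170 2.825

θ = κ·ℓ = 0.3428 × 3.8480 = 1.31909 rad
ρ = (1 − cos θ)/κ = (1 − 0.24905)/0.3428 = 2.19063
z = sin θ / κ = 0.96849/0.3428 = 2.82523
x = ρ cos φ = 2.19063 × cos(97.82°) = -0.29806
y = ρ sin φ = 2.19063 × sin(97.82°) = 2.17026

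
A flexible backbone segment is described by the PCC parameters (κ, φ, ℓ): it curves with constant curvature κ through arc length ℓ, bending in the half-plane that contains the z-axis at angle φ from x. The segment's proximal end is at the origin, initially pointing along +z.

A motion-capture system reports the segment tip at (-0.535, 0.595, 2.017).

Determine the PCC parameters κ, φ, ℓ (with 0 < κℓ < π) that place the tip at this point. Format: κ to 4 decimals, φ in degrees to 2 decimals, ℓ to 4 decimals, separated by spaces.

ρ = √(x²+y²) = √(-0.535² + 0.595²) = 0.80016
φ = atan2(y, x) mod 360° = atan2(0.595, -0.535) = 131.9606°
|p|² = ρ² + z² = 0.80016² + 2.017² = 4.70854
κ = 2ρ / |p|² = 2×0.80016 / 4.70854 = 0.33987
θ = 2·atan2(ρ, z) = 2·atan2(0.80016, 2.017) = 0.75533 rad
ℓ = θ/κ = 0.75533/0.33987 = 2.22237

0.3399 131.96 2.2224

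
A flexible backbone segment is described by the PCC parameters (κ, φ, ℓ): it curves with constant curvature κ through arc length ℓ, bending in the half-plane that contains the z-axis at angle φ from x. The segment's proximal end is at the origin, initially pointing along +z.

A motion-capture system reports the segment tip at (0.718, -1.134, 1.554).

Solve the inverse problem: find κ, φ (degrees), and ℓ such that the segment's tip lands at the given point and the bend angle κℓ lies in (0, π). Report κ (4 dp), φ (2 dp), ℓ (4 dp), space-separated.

0.6367 302.34 2.2379

ρ = √(x²+y²) = √(0.718² + -1.134²) = 1.34219
φ = atan2(y, x) mod 360° = atan2(-1.134, 0.718) = 302.3402°
|p|² = ρ² + z² = 1.34219² + 1.554² = 4.21640
κ = 2ρ / |p|² = 2×1.34219 / 4.21640 = 0.63665
θ = 2·atan2(ρ, z) = 2·atan2(1.34219, 1.554) = 1.42479 rad
ℓ = θ/κ = 1.42479/0.63665 = 2.23794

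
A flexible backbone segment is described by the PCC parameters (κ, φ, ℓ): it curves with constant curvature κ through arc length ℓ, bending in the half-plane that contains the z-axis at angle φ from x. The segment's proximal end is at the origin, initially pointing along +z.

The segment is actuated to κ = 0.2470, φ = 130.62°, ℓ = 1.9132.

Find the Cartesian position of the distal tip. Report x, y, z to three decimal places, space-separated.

θ = κ·ℓ = 0.2470 × 1.9132 = 0.47256 rad
ρ = (1 − cos θ)/κ = (1 − 0.89041)/0.2470 = 0.44370
z = sin θ / κ = 0.45517/0.2470 = 1.84278
x = ρ cos φ = 0.44370 × cos(130.62°) = -0.28887
y = ρ sin φ = 0.44370 × sin(130.62°) = 0.33679

-0.289 0.337 1.843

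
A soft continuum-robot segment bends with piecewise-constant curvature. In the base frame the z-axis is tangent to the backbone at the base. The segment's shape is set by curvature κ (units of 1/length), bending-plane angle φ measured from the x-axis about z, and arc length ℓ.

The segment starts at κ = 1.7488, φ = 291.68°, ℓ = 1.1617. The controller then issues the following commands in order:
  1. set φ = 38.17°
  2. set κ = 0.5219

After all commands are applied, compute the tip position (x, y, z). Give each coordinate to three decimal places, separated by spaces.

0.268 0.211 1.092

initial: κ=1.7488, φ=291.68°, ℓ=1.1617
cmd 1: set φ=38.17° → (κ,φ,ℓ)=(1.7488,38.17°,1.1617) → tip=(0.6494,0.5105,0.5122)
cmd 2: set κ=0.5219 → (κ,φ,ℓ)=(0.5219,38.17°,1.1617) → tip=(0.2685,0.2111,1.0918)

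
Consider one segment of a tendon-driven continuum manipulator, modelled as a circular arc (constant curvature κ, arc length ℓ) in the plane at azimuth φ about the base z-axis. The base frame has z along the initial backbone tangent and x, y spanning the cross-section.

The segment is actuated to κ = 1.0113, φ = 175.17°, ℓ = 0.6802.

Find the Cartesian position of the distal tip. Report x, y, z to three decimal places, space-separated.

-0.224 0.019 0.628

θ = κ·ℓ = 1.0113 × 0.6802 = 0.68789 rad
ρ = (1 − cos θ)/κ = (1 − 0.77259)/1.0113 = 0.22487
z = sin θ / κ = 0.63491/1.0113 = 0.62781
x = ρ cos φ = 0.22487 × cos(175.17°) = -0.22407
y = ρ sin φ = 0.22487 × sin(175.17°) = 0.01893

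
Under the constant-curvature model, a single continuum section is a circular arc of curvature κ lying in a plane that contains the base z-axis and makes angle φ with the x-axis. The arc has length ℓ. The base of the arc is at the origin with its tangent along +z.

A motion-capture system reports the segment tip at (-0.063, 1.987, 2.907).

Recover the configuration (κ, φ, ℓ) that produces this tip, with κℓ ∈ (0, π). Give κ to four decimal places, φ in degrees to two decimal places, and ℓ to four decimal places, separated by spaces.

0.3206 91.82 3.7421

ρ = √(x²+y²) = √(-0.063² + 1.987²) = 1.98800
φ = atan2(y, x) mod 360° = atan2(1.987, -0.063) = 91.8160°
|p|² = ρ² + z² = 1.98800² + 2.907² = 12.40279
κ = 2ρ / |p|² = 2×1.98800 / 12.40279 = 0.32057
θ = 2·atan2(ρ, z) = 2·atan2(1.98800, 2.907) = 1.19963 rad
ℓ = θ/κ = 1.19963/0.32057 = 3.74215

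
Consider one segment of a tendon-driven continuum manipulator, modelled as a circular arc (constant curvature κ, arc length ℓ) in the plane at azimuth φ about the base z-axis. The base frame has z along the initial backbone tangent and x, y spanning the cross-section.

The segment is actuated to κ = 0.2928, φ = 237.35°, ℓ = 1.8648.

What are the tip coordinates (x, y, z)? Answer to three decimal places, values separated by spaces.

-0.268 -0.418 1.774

θ = κ·ℓ = 0.2928 × 1.8648 = 0.54601 rad
ρ = (1 − cos θ)/κ = (1 − 0.85460)/0.2928 = 0.49658
z = sin θ / κ = 0.51928/0.2928 = 1.77351
x = ρ cos φ = 0.49658 × cos(237.35°) = -0.26791
y = ρ sin φ = 0.49658 × sin(237.35°) = -0.41811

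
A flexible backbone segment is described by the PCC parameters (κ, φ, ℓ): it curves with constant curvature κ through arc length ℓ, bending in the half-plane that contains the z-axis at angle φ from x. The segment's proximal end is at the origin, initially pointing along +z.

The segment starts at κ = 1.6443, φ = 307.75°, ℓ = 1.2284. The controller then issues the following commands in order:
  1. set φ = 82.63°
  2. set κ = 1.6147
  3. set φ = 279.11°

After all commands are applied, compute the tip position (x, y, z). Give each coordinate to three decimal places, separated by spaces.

initial: κ=1.6443, φ=307.75°, ℓ=1.2284
cmd 1: set φ=82.63° → (κ,φ,ℓ)=(1.6443,82.63°,1.2284) → tip=(0.1119,0.8650,0.5479)
cmd 2: set κ=1.6147 → (κ,φ,ℓ)=(1.6147,82.63°,1.2284) → tip=(0.1113,0.8605,0.5673)
cmd 3: set φ=279.11° → (κ,φ,ℓ)=(1.6147,279.11°,1.2284) → tip=(0.1374,-0.8568,0.5673)

0.137 -0.857 0.567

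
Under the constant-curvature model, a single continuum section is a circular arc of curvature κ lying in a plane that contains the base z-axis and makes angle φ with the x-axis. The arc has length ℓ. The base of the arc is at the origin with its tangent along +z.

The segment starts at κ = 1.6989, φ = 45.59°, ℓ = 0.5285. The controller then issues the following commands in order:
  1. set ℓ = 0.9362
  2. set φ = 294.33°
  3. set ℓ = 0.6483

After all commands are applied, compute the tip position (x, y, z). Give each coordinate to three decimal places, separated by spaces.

initial: κ=1.6989, φ=45.59°, ℓ=0.5285
cmd 1: set ℓ=0.9362 → (κ,φ,ℓ)=(1.6989,45.59°,0.9362) → tip=(0.4200,0.4288,0.5885)
cmd 2: set φ=294.33° → (κ,φ,ℓ)=(1.6989,294.33°,0.9362) → tip=(0.2473,-0.5469,0.5885)
cmd 3: set ℓ=0.6483 → (κ,φ,ℓ)=(1.6989,294.33°,0.6483) → tip=(0.1328,-0.2937,0.5250)

0.133 -0.294 0.525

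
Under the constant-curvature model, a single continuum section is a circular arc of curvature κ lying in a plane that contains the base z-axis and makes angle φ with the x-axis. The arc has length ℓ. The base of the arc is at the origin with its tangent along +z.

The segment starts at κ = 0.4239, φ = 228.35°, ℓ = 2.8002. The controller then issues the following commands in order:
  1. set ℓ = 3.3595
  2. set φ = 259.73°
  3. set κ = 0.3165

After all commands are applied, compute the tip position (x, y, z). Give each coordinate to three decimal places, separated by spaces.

initial: κ=0.4239, φ=228.35°, ℓ=2.8002
cmd 1: set ℓ=3.3595 → (κ,φ,ℓ)=(0.4239,228.35°,3.3595) → tip=(-1.3386,-1.5051,2.3337)
cmd 2: set φ=259.73° → (κ,φ,ℓ)=(0.4239,259.73°,3.3595) → tip=(-0.3591,-1.9819,2.3337)
cmd 3: set κ=0.3165 → (κ,φ,ℓ)=(0.3165,259.73°,3.3595) → tip=(-0.2895,-1.5980,2.7613)

-0.290 -1.598 2.761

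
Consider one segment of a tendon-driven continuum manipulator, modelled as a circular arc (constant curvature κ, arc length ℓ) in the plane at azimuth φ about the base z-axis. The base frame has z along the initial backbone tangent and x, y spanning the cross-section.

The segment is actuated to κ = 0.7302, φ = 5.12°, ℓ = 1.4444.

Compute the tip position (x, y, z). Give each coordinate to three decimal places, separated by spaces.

θ = κ·ℓ = 0.7302 × 1.4444 = 1.05470 rad
ρ = (1 − cos θ)/κ = (1 − 0.49349)/0.7302 = 0.69366
z = sin θ / κ = 0.86975/0.7302 = 1.19112
x = ρ cos φ = 0.69366 × cos(5.12°) = 0.69089
y = ρ sin φ = 0.69366 × sin(5.12°) = 0.06190

0.691 0.062 1.191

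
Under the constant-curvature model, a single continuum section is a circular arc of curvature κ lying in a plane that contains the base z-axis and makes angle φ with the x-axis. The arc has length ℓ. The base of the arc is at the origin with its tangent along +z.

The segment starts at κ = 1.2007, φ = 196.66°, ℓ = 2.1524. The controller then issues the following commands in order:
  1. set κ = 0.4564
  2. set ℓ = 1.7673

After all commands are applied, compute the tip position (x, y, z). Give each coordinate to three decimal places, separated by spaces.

initial: κ=1.2007, φ=196.66°, ℓ=2.1524
cmd 1: set κ=0.4564 → (κ,φ,ℓ)=(0.4564,196.66°,2.1524) → tip=(-0.9340,-0.2795,1.8225)
cmd 2: set ℓ=1.7673 → (κ,φ,ℓ)=(0.4564,196.66°,1.7673) → tip=(-0.6466,-0.1935,1.5818)

-0.647 -0.193 1.582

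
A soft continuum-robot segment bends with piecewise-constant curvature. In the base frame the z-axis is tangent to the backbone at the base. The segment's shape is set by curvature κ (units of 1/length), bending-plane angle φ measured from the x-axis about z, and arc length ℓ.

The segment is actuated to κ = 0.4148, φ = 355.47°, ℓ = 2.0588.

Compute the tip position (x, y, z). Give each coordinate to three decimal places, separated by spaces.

θ = κ·ℓ = 0.4148 × 2.0588 = 0.85399 rad
ρ = (1 − cos θ)/κ = (1 − 0.65698)/0.4148 = 0.82695
z = sin θ / κ = 0.75391/0.4148 = 1.81752
x = ρ cos φ = 0.82695 × cos(355.47°) = 0.82437
y = ρ sin φ = 0.82695 × sin(355.47°) = -0.06531

0.824 -0.065 1.818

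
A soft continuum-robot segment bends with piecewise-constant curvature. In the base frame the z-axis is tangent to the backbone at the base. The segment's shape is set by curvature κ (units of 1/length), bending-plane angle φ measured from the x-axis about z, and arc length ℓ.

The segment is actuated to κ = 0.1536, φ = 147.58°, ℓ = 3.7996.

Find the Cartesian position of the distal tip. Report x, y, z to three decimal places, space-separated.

-0.910 0.578 3.588

θ = κ·ℓ = 0.1536 × 3.7996 = 0.58362 rad
ρ = (1 − cos θ)/κ = (1 − 0.83447)/0.1536 = 1.07764
z = sin θ / κ = 0.55105/0.1536 = 3.58755
x = ρ cos φ = 1.07764 × cos(147.58°) = -0.90968
y = ρ sin φ = 1.07764 × sin(147.58°) = 0.57775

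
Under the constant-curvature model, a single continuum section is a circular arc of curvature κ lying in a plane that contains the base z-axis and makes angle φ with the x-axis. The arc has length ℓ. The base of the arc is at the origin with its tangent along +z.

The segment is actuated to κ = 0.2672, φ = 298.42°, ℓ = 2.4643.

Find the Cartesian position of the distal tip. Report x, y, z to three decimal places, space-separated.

0.372 -0.688 2.290

θ = κ·ℓ = 0.2672 × 2.4643 = 0.65846 rad
ρ = (1 − cos θ)/κ = (1 − 0.79093)/0.2672 = 0.78243
z = sin θ / κ = 0.61190/0.2672 = 2.29005
x = ρ cos φ = 0.78243 × cos(298.42°) = 0.37238
y = ρ sin φ = 0.78243 × sin(298.42°) = -0.68813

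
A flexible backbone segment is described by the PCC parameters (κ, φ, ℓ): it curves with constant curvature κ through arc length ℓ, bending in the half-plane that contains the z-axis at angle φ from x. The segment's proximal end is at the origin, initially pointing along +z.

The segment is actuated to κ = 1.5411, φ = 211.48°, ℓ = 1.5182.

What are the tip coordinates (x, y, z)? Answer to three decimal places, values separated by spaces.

θ = κ·ℓ = 1.5411 × 1.5182 = 2.33970 rad
ρ = (1 − cos θ)/κ = (1 − -0.69535)/1.5411 = 1.10009
z = sin θ / κ = 0.71867/1.5411 = 0.46634
x = ρ cos φ = 1.10009 × cos(211.48°) = -0.93818
y = ρ sin φ = 1.10009 × sin(211.48°) = -0.57447

-0.938 -0.574 0.466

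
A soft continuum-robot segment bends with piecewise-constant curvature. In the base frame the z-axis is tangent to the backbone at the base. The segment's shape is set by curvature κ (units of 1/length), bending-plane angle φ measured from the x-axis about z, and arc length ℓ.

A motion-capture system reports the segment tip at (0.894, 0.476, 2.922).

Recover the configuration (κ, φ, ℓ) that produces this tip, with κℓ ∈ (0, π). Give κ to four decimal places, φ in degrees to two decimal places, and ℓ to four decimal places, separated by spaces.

0.2118 28.03 3.1507

ρ = √(x²+y²) = √(0.894² + 0.476²) = 1.01282
φ = atan2(y, x) mod 360° = atan2(0.476, 0.894) = 28.0326°
|p|² = ρ² + z² = 1.01282² + 2.922² = 9.56390
κ = 2ρ / |p|² = 2×1.01282 / 9.56390 = 0.21180
θ = 2·atan2(ρ, z) = 2·atan2(1.01282, 2.922) = 0.66732 rad
ℓ = θ/κ = 0.66732/0.21180 = 3.15069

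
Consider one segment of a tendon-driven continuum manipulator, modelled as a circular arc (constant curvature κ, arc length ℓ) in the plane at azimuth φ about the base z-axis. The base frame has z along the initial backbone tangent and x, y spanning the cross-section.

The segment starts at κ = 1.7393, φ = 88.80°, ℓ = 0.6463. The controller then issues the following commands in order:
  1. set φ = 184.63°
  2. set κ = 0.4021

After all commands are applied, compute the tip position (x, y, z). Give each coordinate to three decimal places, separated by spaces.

-0.083 -0.007 0.639

initial: κ=1.7393, φ=88.80°, ℓ=0.6463
cmd 1: set φ=184.63° → (κ,φ,ℓ)=(1.7393,184.63°,0.6463) → tip=(-0.3255,-0.0264,0.5185)
cmd 2: set κ=0.4021 → (κ,φ,ℓ)=(0.4021,184.63°,0.6463) → tip=(-0.0832,-0.0067,0.6390)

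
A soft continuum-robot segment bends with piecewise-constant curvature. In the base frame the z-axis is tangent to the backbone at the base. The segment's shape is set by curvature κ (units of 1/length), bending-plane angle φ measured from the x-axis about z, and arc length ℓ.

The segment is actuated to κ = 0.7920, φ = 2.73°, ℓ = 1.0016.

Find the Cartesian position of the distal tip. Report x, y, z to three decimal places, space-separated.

0.376 0.018 0.900

θ = κ·ℓ = 0.7920 × 1.0016 = 0.79327 rad
ρ = (1 − cos θ)/κ = (1 − 0.70152)/0.7920 = 0.37687
z = sin θ / κ = 0.71265/0.7920 = 0.89981
x = ρ cos φ = 0.37687 × cos(2.73°) = 0.37644
y = ρ sin φ = 0.37687 × sin(2.73°) = 0.01795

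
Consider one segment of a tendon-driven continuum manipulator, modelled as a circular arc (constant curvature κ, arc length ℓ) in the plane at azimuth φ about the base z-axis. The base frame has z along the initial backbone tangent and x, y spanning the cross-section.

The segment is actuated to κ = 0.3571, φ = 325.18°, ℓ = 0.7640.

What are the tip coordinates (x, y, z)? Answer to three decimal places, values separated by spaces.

θ = κ·ℓ = 0.3571 × 0.7640 = 0.27282 rad
ρ = (1 − cos θ)/κ = (1 − 0.96301)/0.3571 = 0.10357
z = sin θ / κ = 0.26945/0.3571 = 0.75456
x = ρ cos φ = 0.10357 × cos(325.18°) = 0.08503
y = ρ sin φ = 0.10357 × sin(325.18°) = -0.05914

0.085 -0.059 0.755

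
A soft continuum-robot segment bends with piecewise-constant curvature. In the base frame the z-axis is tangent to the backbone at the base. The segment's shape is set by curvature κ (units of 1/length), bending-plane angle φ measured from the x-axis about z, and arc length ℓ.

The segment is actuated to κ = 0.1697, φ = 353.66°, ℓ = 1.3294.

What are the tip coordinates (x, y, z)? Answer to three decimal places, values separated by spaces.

0.148 -0.016 1.318

θ = κ·ℓ = 0.1697 × 1.3294 = 0.22560 rad
ρ = (1 − cos θ)/κ = (1 − 0.97466)/0.1697 = 0.14932
z = sin θ / κ = 0.22369/0.1697 = 1.31815
x = ρ cos φ = 0.14932 × cos(353.66°) = 0.14841
y = ρ sin φ = 0.14932 × sin(353.66°) = -0.01649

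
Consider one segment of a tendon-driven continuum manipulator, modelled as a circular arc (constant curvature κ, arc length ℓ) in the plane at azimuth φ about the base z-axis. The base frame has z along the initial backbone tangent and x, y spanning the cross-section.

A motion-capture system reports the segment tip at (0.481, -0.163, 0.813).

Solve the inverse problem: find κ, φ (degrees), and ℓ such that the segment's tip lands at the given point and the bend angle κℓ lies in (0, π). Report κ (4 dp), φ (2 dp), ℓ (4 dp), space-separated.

1.1054 341.28 1.0103

ρ = √(x²+y²) = √(0.481² + -0.163²) = 0.50787
φ = atan2(y, x) mod 360° = atan2(-0.163, 0.481) = 341.2796°
|p|² = ρ² + z² = 0.50787² + 0.813² = 0.91890
κ = 2ρ / |p|² = 2×0.50787 / 0.91890 = 1.10538
θ = 2·atan2(ρ, z) = 2·atan2(0.50787, 0.813) = 1.11674 rad
ℓ = θ/κ = 1.11674/1.10538 = 1.01028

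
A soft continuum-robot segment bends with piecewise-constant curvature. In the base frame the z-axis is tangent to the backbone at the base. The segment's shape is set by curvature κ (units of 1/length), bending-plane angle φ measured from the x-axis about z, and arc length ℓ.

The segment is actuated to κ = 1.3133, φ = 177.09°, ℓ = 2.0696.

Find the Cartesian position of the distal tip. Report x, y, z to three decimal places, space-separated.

-1.454 0.074 0.313

θ = κ·ℓ = 1.3133 × 2.0696 = 2.71801 rad
ρ = (1 − cos θ)/κ = (1 − -0.91162)/1.3133 = 1.45559
z = sin θ / κ = 0.41103/1.3133 = 0.31298
x = ρ cos φ = 1.45559 × cos(177.09°) = -1.45371
y = ρ sin φ = 1.45559 × sin(177.09°) = 0.07390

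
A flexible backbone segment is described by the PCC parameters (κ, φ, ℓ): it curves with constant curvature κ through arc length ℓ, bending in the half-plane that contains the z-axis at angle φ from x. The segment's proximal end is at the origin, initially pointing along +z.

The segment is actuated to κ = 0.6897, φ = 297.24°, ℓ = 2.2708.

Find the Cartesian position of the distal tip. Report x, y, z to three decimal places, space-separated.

θ = κ·ℓ = 0.6897 × 2.2708 = 1.56617 rad
ρ = (1 − cos θ)/κ = (1 − 0.00463)/0.6897 = 1.44320
z = sin θ / κ = 0.99999/0.6897 = 1.44989
x = ρ cos φ = 1.44320 × cos(297.24°) = 0.66058
y = ρ sin φ = 1.44320 × sin(297.24°) = -1.28314

0.661 -1.283 1.450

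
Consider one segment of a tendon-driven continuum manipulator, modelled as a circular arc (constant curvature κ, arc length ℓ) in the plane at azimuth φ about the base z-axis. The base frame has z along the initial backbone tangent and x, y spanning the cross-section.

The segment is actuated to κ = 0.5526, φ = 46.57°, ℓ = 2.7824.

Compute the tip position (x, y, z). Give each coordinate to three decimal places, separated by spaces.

1.203 1.271 1.809

θ = κ·ℓ = 0.5526 × 2.7824 = 1.53755 rad
ρ = (1 − cos θ)/κ = (1 − 0.03324)/0.5526 = 1.74948
z = sin θ / κ = 0.99945/0.5526 = 1.80863
x = ρ cos φ = 1.74948 × cos(46.57°) = 1.20271
y = ρ sin φ = 1.74948 × sin(46.57°) = 1.27050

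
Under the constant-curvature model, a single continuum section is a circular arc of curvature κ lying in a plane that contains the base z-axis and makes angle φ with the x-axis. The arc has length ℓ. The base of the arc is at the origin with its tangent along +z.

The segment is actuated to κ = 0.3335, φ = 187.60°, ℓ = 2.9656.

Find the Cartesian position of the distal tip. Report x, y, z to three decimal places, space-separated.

-1.339 -0.179 2.505

θ = κ·ℓ = 0.3335 × 2.9656 = 0.98903 rad
ρ = (1 − cos θ)/κ = (1 − 0.54950)/0.3335 = 1.35082
z = sin θ / κ = 0.83549/0.3335 = 2.50522
x = ρ cos φ = 1.35082 × cos(187.60°) = -1.33895
y = ρ sin φ = 1.35082 × sin(187.60°) = -0.17865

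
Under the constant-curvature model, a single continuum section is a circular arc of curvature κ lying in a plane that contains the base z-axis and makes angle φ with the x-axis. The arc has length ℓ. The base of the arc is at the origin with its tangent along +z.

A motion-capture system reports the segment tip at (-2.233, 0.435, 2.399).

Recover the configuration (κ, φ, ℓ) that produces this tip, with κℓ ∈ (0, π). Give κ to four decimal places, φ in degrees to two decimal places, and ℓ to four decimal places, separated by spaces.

0.4163 168.98 3.6462

ρ = √(x²+y²) = √(-2.233² + 0.435²) = 2.27498
φ = atan2(y, x) mod 360° = atan2(0.435, -2.233) = 168.9765°
|p|² = ρ² + z² = 2.27498² + 2.399² = 10.93071
κ = 2ρ / |p|² = 2×2.27498 / 10.93071 = 0.41625
θ = 2·atan2(ρ, z) = 2·atan2(2.27498, 2.399) = 1.51774 rad
ℓ = θ/κ = 1.51774/0.41625 = 3.64619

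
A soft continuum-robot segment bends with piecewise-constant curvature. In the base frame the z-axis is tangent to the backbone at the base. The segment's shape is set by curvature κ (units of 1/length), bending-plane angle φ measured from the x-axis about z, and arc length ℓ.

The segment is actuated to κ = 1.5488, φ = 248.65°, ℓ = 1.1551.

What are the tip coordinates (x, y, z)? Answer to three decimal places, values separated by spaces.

θ = κ·ℓ = 1.5488 × 1.1551 = 1.78902 rad
ρ = (1 − cos θ)/κ = (1 − -0.21649)/1.5488 = 0.78544
z = sin θ / κ = 0.97628/1.5488 = 0.63035
x = ρ cos φ = 0.78544 × cos(248.65°) = -0.28595
y = ρ sin φ = 0.78544 × sin(248.65°) = -0.73154

-0.286 -0.732 0.630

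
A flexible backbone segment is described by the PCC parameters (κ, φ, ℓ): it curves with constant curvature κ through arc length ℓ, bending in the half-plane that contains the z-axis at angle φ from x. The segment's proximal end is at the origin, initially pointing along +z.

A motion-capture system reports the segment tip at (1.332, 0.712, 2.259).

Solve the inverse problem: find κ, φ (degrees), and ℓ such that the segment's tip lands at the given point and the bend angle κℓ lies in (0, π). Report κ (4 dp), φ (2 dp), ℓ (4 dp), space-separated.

ρ = √(x²+y²) = √(1.332² + 0.712²) = 1.51035
φ = atan2(y, x) mod 360° = atan2(0.712, 1.332) = 28.1260°
|p|² = ρ² + z² = 1.51035² + 2.259² = 7.38425
κ = 2ρ / |p|² = 2×1.51035 / 7.38425 = 0.40907
θ = 2·atan2(ρ, z) = 2·atan2(1.51035, 2.259) = 1.17867 rad
ℓ = θ/κ = 1.17867/0.40907 = 2.88131

0.4091 28.13 2.8813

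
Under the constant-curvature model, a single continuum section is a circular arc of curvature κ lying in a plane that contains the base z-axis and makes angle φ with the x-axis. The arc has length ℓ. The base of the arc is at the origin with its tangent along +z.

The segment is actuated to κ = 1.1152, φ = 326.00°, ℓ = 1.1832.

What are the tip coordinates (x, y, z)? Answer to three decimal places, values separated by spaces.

0.559 -0.377 0.869

θ = κ·ℓ = 1.1152 × 1.1832 = 1.31950 rad
ρ = (1 − cos θ)/κ = (1 − 0.24866)/1.1152 = 0.67373
z = sin θ / κ = 0.96859/1.1152 = 0.86854
x = ρ cos φ = 0.67373 × cos(326.00°) = 0.55855
y = ρ sin φ = 0.67373 × sin(326.00°) = -0.37675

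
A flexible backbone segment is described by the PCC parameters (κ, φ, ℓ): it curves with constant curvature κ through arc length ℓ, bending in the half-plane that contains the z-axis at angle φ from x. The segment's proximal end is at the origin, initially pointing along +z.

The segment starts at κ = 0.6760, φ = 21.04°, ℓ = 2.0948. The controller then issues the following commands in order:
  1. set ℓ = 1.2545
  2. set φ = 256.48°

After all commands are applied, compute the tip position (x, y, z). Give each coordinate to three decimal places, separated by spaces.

-0.117 -0.487 1.109

initial: κ=0.6760, φ=21.04°, ℓ=2.0948
cmd 1: set ℓ=1.2545 → (κ,φ,ℓ)=(0.6760,21.04°,1.2545) → tip=(0.4674,0.1798,1.1094)
cmd 2: set φ=256.48° → (κ,φ,ℓ)=(0.6760,256.48°,1.2545) → tip=(-0.1171,-0.4869,1.1094)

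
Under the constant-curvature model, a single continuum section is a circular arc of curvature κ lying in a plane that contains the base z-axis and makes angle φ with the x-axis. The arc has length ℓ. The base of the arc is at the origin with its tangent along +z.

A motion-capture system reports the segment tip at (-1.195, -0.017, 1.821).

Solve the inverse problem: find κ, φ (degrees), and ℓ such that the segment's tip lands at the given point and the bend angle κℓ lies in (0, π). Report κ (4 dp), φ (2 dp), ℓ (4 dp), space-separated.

0.5038 180.82 2.3056

ρ = √(x²+y²) = √(-1.195² + -0.017²) = 1.19512
φ = atan2(y, x) mod 360° = atan2(-0.017, -1.195) = 180.8150°
|p|² = ρ² + z² = 1.19512² + 1.821² = 4.74436
κ = 2ρ / |p|² = 2×1.19512 / 4.74436 = 0.50381
θ = 2·atan2(ρ, z) = 2·atan2(1.19512, 1.821) = 1.16158 rad
ℓ = θ/κ = 1.16158/0.50381 = 2.30561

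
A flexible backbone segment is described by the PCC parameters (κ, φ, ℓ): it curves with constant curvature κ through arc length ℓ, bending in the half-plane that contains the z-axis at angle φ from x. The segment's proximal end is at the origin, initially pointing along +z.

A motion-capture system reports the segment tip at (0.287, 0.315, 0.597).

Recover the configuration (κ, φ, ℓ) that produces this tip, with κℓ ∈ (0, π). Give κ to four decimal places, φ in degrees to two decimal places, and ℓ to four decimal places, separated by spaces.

ρ = √(x²+y²) = √(0.287² + 0.315²) = 0.42614
φ = atan2(y, x) mod 360° = atan2(0.315, 0.287) = 47.6630°
|p|² = ρ² + z² = 0.42614² + 0.597² = 0.53800
κ = 2ρ / |p|² = 2×0.42614 / 0.53800 = 1.58415
θ = 2·atan2(ρ, z) = 2·atan2(0.42614, 0.597) = 1.23986 rad
ℓ = θ/κ = 1.23986/1.58415 = 0.78266

1.5841 47.66 0.7827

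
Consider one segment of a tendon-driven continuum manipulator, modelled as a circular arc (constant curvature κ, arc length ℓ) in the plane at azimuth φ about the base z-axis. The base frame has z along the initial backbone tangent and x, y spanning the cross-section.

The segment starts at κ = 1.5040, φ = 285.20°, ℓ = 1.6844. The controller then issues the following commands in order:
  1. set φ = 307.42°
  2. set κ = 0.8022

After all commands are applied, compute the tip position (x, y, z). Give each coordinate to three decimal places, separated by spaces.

0.592 -0.774 1.217

initial: κ=1.5040, φ=285.20°, ℓ=1.6844
cmd 1: set φ=307.42° → (κ,φ,ℓ)=(1.5040,307.42°,1.6844) → tip=(0.7356,-0.9614,0.3799)
cmd 2: set κ=0.8022 → (κ,φ,ℓ)=(0.8022,307.42°,1.6844) → tip=(0.5925,-0.7744,1.2166)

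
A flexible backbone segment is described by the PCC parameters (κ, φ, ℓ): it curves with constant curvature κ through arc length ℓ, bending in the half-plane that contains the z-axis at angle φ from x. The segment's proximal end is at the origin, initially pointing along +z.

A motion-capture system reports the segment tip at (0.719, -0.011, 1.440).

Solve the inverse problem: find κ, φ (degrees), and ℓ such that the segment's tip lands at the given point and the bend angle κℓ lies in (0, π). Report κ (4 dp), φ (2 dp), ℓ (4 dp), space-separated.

ρ = √(x²+y²) = √(0.719² + -0.011²) = 0.71908
φ = atan2(y, x) mod 360° = atan2(-0.011, 0.719) = 359.1235°
|p|² = ρ² + z² = 0.71908² + 1.440² = 2.59068
κ = 2ρ / |p|² = 2×0.71908 / 2.59068 = 0.55513
θ = 2·atan2(ρ, z) = 2·atan2(0.71908, 1.440) = 0.92628 rad
ℓ = θ/κ = 0.92628/0.55513 = 1.66857

0.5551 359.12 1.6686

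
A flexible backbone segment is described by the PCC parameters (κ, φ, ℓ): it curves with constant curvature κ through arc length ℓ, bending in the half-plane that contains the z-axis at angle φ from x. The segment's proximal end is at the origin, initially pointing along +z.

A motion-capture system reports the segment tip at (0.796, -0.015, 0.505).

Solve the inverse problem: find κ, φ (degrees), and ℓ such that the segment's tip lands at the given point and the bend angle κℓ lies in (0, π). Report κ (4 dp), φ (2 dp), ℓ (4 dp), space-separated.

1.7914 358.92 1.1226

ρ = √(x²+y²) = √(0.796² + -0.015²) = 0.79614
φ = atan2(y, x) mod 360° = atan2(-0.015, 0.796) = 358.9204°
|p|² = ρ² + z² = 0.79614² + 0.505² = 0.88887
κ = 2ρ / |p|² = 2×0.79614 / 0.88887 = 1.79136
θ = 2·atan2(ρ, z) = 2·atan2(0.79614, 0.505) = 2.01106 rad
ℓ = θ/κ = 2.01106/1.79136 = 1.12264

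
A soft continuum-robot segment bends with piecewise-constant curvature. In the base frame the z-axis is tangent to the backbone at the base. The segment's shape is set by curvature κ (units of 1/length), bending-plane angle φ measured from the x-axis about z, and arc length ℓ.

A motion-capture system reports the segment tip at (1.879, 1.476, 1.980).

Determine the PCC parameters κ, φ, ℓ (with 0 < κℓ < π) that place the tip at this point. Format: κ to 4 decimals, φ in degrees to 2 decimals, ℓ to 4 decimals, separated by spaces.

ρ = √(x²+y²) = √(1.879² + 1.476²) = 2.38940
φ = atan2(y, x) mod 360° = atan2(1.476, 1.879) = 38.1505°
|p|² = ρ² + z² = 2.38940² + 1.980² = 9.62962
κ = 2ρ / |p|² = 2×2.38940 / 9.62962 = 0.49626
θ = 2·atan2(ρ, z) = 2·atan2(2.38940, 1.980) = 1.75764 rad
ℓ = θ/κ = 1.75764/0.49626 = 3.54178

0.4963 38.15 3.5418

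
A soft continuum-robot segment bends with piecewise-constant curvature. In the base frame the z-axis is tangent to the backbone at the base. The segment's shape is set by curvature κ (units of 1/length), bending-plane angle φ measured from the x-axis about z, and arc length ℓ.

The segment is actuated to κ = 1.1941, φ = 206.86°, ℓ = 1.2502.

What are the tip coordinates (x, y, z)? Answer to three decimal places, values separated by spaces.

θ = κ·ℓ = 1.1941 × 1.2502 = 1.49286 rad
ρ = (1 − cos θ)/κ = (1 − 0.07785)/1.1941 = 0.77225
z = sin θ / κ = 0.99696/1.1941 = 0.83491
x = ρ cos φ = 0.77225 × cos(206.86°) = -0.68894
y = ρ sin φ = 0.77225 × sin(206.86°) = -0.34891

-0.689 -0.349 0.835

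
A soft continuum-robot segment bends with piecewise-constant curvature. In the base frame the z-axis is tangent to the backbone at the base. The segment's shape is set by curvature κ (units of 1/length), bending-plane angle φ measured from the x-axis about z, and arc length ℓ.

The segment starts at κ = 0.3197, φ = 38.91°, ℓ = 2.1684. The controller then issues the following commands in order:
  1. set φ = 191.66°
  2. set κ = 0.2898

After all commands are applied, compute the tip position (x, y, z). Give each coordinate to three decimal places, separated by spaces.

-0.646 -0.133 2.028

initial: κ=0.3197, φ=38.91°, ℓ=2.1684
cmd 1: set φ=191.66° → (κ,φ,ℓ)=(0.3197,191.66°,2.1684) → tip=(-0.7071,-0.1459,1.9988)
cmd 2: set κ=0.2898 → (κ,φ,ℓ)=(0.2898,191.66°,2.1684) → tip=(-0.6456,-0.1332,2.0285)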